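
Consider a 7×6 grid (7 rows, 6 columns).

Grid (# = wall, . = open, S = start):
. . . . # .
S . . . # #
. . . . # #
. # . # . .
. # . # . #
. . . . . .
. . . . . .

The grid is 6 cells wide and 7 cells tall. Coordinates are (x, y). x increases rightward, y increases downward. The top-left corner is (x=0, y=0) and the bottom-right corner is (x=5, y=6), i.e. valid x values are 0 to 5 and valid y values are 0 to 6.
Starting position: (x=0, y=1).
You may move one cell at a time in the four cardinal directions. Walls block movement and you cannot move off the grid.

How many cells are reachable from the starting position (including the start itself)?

BFS flood-fill from (x=0, y=1):
  Distance 0: (x=0, y=1)
  Distance 1: (x=0, y=0), (x=1, y=1), (x=0, y=2)
  Distance 2: (x=1, y=0), (x=2, y=1), (x=1, y=2), (x=0, y=3)
  Distance 3: (x=2, y=0), (x=3, y=1), (x=2, y=2), (x=0, y=4)
  Distance 4: (x=3, y=0), (x=3, y=2), (x=2, y=3), (x=0, y=5)
  Distance 5: (x=2, y=4), (x=1, y=5), (x=0, y=6)
  Distance 6: (x=2, y=5), (x=1, y=6)
  Distance 7: (x=3, y=5), (x=2, y=6)
  Distance 8: (x=4, y=5), (x=3, y=6)
  Distance 9: (x=4, y=4), (x=5, y=5), (x=4, y=6)
  Distance 10: (x=4, y=3), (x=5, y=6)
  Distance 11: (x=5, y=3)
Total reachable: 31 (grid has 32 open cells total)

Answer: Reachable cells: 31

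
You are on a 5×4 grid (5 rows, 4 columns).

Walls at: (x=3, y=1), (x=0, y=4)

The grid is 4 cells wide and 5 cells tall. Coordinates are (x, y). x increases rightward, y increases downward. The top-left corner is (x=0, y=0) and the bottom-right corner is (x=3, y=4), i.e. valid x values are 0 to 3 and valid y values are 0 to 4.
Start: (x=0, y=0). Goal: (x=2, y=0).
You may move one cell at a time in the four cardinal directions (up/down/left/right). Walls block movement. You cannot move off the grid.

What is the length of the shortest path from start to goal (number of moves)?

Answer: Shortest path length: 2

Derivation:
BFS from (x=0, y=0) until reaching (x=2, y=0):
  Distance 0: (x=0, y=0)
  Distance 1: (x=1, y=0), (x=0, y=1)
  Distance 2: (x=2, y=0), (x=1, y=1), (x=0, y=2)  <- goal reached here
One shortest path (2 moves): (x=0, y=0) -> (x=1, y=0) -> (x=2, y=0)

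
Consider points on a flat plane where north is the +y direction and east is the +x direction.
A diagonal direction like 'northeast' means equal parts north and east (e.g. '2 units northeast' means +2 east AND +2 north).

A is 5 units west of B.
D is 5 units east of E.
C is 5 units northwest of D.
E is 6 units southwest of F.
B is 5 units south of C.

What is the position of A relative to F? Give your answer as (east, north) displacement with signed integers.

Place F at the origin (east=0, north=0).
  E is 6 units southwest of F: delta (east=-6, north=-6); E at (east=-6, north=-6).
  D is 5 units east of E: delta (east=+5, north=+0); D at (east=-1, north=-6).
  C is 5 units northwest of D: delta (east=-5, north=+5); C at (east=-6, north=-1).
  B is 5 units south of C: delta (east=+0, north=-5); B at (east=-6, north=-6).
  A is 5 units west of B: delta (east=-5, north=+0); A at (east=-11, north=-6).
Therefore A relative to F: (east=-11, north=-6).

Answer: A is at (east=-11, north=-6) relative to F.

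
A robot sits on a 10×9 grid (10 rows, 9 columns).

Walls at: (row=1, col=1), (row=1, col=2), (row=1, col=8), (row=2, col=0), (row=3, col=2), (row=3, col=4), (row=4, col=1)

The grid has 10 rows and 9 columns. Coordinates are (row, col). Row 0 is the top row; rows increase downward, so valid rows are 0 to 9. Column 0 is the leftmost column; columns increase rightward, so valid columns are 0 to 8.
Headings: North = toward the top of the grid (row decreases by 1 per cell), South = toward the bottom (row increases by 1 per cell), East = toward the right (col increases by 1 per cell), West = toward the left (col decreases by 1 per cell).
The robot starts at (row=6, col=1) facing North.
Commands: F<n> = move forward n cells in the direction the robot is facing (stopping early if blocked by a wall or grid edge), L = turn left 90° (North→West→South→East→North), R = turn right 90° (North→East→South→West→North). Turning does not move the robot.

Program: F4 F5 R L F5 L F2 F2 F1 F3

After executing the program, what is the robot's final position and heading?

Answer: Final position: (row=5, col=0), facing West

Derivation:
Start: (row=6, col=1), facing North
  F4: move forward 1/4 (blocked), now at (row=5, col=1)
  F5: move forward 0/5 (blocked), now at (row=5, col=1)
  R: turn right, now facing East
  L: turn left, now facing North
  F5: move forward 0/5 (blocked), now at (row=5, col=1)
  L: turn left, now facing West
  F2: move forward 1/2 (blocked), now at (row=5, col=0)
  F2: move forward 0/2 (blocked), now at (row=5, col=0)
  F1: move forward 0/1 (blocked), now at (row=5, col=0)
  F3: move forward 0/3 (blocked), now at (row=5, col=0)
Final: (row=5, col=0), facing West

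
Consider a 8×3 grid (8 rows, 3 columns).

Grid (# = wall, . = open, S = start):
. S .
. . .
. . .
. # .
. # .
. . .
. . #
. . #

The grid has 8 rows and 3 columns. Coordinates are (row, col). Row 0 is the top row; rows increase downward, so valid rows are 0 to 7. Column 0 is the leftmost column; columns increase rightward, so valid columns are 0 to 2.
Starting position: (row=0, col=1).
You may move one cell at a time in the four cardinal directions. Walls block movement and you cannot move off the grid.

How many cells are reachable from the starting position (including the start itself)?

Answer: Reachable cells: 20

Derivation:
BFS flood-fill from (row=0, col=1):
  Distance 0: (row=0, col=1)
  Distance 1: (row=0, col=0), (row=0, col=2), (row=1, col=1)
  Distance 2: (row=1, col=0), (row=1, col=2), (row=2, col=1)
  Distance 3: (row=2, col=0), (row=2, col=2)
  Distance 4: (row=3, col=0), (row=3, col=2)
  Distance 5: (row=4, col=0), (row=4, col=2)
  Distance 6: (row=5, col=0), (row=5, col=2)
  Distance 7: (row=5, col=1), (row=6, col=0)
  Distance 8: (row=6, col=1), (row=7, col=0)
  Distance 9: (row=7, col=1)
Total reachable: 20 (grid has 20 open cells total)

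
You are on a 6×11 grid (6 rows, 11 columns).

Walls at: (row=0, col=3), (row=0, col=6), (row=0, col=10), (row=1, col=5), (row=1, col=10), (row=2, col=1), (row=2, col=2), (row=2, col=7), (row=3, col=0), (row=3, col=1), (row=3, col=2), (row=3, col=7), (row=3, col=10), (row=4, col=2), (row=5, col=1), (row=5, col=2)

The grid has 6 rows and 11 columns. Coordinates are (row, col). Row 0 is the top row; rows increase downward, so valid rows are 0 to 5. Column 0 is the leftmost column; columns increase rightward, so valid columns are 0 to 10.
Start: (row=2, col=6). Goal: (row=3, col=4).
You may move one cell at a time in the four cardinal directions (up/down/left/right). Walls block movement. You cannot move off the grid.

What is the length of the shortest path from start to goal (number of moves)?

Answer: Shortest path length: 3

Derivation:
BFS from (row=2, col=6) until reaching (row=3, col=4):
  Distance 0: (row=2, col=6)
  Distance 1: (row=1, col=6), (row=2, col=5), (row=3, col=6)
  Distance 2: (row=1, col=7), (row=2, col=4), (row=3, col=5), (row=4, col=6)
  Distance 3: (row=0, col=7), (row=1, col=4), (row=1, col=8), (row=2, col=3), (row=3, col=4), (row=4, col=5), (row=4, col=7), (row=5, col=6)  <- goal reached here
One shortest path (3 moves): (row=2, col=6) -> (row=2, col=5) -> (row=2, col=4) -> (row=3, col=4)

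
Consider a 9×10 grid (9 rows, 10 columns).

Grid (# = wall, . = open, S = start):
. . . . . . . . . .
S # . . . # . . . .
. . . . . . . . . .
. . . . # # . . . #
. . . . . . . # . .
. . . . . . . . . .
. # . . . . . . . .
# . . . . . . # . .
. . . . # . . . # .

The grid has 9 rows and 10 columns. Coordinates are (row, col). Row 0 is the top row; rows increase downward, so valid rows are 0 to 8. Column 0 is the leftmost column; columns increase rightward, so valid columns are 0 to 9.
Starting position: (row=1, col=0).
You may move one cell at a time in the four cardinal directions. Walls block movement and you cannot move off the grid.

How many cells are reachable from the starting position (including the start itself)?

Answer: Reachable cells: 79

Derivation:
BFS flood-fill from (row=1, col=0):
  Distance 0: (row=1, col=0)
  Distance 1: (row=0, col=0), (row=2, col=0)
  Distance 2: (row=0, col=1), (row=2, col=1), (row=3, col=0)
  Distance 3: (row=0, col=2), (row=2, col=2), (row=3, col=1), (row=4, col=0)
  Distance 4: (row=0, col=3), (row=1, col=2), (row=2, col=3), (row=3, col=2), (row=4, col=1), (row=5, col=0)
  Distance 5: (row=0, col=4), (row=1, col=3), (row=2, col=4), (row=3, col=3), (row=4, col=2), (row=5, col=1), (row=6, col=0)
  Distance 6: (row=0, col=5), (row=1, col=4), (row=2, col=5), (row=4, col=3), (row=5, col=2)
  Distance 7: (row=0, col=6), (row=2, col=6), (row=4, col=4), (row=5, col=3), (row=6, col=2)
  Distance 8: (row=0, col=7), (row=1, col=6), (row=2, col=7), (row=3, col=6), (row=4, col=5), (row=5, col=4), (row=6, col=3), (row=7, col=2)
  Distance 9: (row=0, col=8), (row=1, col=7), (row=2, col=8), (row=3, col=7), (row=4, col=6), (row=5, col=5), (row=6, col=4), (row=7, col=1), (row=7, col=3), (row=8, col=2)
  Distance 10: (row=0, col=9), (row=1, col=8), (row=2, col=9), (row=3, col=8), (row=5, col=6), (row=6, col=5), (row=7, col=4), (row=8, col=1), (row=8, col=3)
  Distance 11: (row=1, col=9), (row=4, col=8), (row=5, col=7), (row=6, col=6), (row=7, col=5), (row=8, col=0)
  Distance 12: (row=4, col=9), (row=5, col=8), (row=6, col=7), (row=7, col=6), (row=8, col=5)
  Distance 13: (row=5, col=9), (row=6, col=8), (row=8, col=6)
  Distance 14: (row=6, col=9), (row=7, col=8), (row=8, col=7)
  Distance 15: (row=7, col=9)
  Distance 16: (row=8, col=9)
Total reachable: 79 (grid has 79 open cells total)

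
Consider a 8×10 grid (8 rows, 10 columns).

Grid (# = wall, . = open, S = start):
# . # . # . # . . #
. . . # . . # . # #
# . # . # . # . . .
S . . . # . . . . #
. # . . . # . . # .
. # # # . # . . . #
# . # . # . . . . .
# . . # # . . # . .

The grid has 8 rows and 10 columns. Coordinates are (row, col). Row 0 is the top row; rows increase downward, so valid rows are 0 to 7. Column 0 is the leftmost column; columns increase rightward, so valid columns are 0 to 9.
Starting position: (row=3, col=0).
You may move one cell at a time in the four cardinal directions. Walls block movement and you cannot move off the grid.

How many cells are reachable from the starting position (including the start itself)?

BFS flood-fill from (row=3, col=0):
  Distance 0: (row=3, col=0)
  Distance 1: (row=3, col=1), (row=4, col=0)
  Distance 2: (row=2, col=1), (row=3, col=2), (row=5, col=0)
  Distance 3: (row=1, col=1), (row=3, col=3), (row=4, col=2)
  Distance 4: (row=0, col=1), (row=1, col=0), (row=1, col=2), (row=2, col=3), (row=4, col=3)
  Distance 5: (row=4, col=4)
  Distance 6: (row=5, col=4)
Total reachable: 16 (grid has 50 open cells total)

Answer: Reachable cells: 16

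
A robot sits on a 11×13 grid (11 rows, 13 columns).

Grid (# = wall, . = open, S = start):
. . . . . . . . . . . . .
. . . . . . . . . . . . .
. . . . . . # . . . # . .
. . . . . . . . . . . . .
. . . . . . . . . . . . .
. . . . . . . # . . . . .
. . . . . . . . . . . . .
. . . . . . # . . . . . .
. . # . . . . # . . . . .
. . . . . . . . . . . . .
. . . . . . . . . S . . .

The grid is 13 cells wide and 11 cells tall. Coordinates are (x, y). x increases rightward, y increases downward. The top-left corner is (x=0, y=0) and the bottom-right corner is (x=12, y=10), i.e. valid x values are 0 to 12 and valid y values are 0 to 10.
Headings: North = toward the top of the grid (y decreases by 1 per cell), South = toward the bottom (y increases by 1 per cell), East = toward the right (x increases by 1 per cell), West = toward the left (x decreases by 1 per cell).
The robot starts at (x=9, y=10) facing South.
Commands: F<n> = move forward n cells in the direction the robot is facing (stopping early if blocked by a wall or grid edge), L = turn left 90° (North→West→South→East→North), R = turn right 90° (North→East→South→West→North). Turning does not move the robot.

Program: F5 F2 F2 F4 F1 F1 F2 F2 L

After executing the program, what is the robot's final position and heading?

Start: (x=9, y=10), facing South
  F5: move forward 0/5 (blocked), now at (x=9, y=10)
  F2: move forward 0/2 (blocked), now at (x=9, y=10)
  F2: move forward 0/2 (blocked), now at (x=9, y=10)
  F4: move forward 0/4 (blocked), now at (x=9, y=10)
  F1: move forward 0/1 (blocked), now at (x=9, y=10)
  F1: move forward 0/1 (blocked), now at (x=9, y=10)
  F2: move forward 0/2 (blocked), now at (x=9, y=10)
  F2: move forward 0/2 (blocked), now at (x=9, y=10)
  L: turn left, now facing East
Final: (x=9, y=10), facing East

Answer: Final position: (x=9, y=10), facing East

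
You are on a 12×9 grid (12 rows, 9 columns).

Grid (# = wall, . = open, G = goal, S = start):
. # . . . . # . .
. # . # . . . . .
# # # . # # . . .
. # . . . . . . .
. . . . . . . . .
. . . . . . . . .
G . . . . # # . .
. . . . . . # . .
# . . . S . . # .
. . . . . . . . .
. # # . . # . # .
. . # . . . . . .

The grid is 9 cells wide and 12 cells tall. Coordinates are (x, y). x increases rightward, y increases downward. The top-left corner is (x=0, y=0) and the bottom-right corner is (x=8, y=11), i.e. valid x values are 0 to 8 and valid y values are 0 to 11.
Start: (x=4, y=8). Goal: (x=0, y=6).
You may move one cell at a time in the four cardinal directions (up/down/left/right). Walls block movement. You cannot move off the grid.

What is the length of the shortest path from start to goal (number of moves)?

BFS from (x=4, y=8) until reaching (x=0, y=6):
  Distance 0: (x=4, y=8)
  Distance 1: (x=4, y=7), (x=3, y=8), (x=5, y=8), (x=4, y=9)
  Distance 2: (x=4, y=6), (x=3, y=7), (x=5, y=7), (x=2, y=8), (x=6, y=8), (x=3, y=9), (x=5, y=9), (x=4, y=10)
  Distance 3: (x=4, y=5), (x=3, y=6), (x=2, y=7), (x=1, y=8), (x=2, y=9), (x=6, y=9), (x=3, y=10), (x=4, y=11)
  Distance 4: (x=4, y=4), (x=3, y=5), (x=5, y=5), (x=2, y=6), (x=1, y=7), (x=1, y=9), (x=7, y=9), (x=6, y=10), (x=3, y=11), (x=5, y=11)
  Distance 5: (x=4, y=3), (x=3, y=4), (x=5, y=4), (x=2, y=5), (x=6, y=5), (x=1, y=6), (x=0, y=7), (x=0, y=9), (x=8, y=9), (x=6, y=11)
  Distance 6: (x=3, y=3), (x=5, y=3), (x=2, y=4), (x=6, y=4), (x=1, y=5), (x=7, y=5), (x=0, y=6), (x=8, y=8), (x=0, y=10), (x=8, y=10), (x=7, y=11)  <- goal reached here
One shortest path (6 moves): (x=4, y=8) -> (x=3, y=8) -> (x=2, y=8) -> (x=1, y=8) -> (x=1, y=7) -> (x=0, y=7) -> (x=0, y=6)

Answer: Shortest path length: 6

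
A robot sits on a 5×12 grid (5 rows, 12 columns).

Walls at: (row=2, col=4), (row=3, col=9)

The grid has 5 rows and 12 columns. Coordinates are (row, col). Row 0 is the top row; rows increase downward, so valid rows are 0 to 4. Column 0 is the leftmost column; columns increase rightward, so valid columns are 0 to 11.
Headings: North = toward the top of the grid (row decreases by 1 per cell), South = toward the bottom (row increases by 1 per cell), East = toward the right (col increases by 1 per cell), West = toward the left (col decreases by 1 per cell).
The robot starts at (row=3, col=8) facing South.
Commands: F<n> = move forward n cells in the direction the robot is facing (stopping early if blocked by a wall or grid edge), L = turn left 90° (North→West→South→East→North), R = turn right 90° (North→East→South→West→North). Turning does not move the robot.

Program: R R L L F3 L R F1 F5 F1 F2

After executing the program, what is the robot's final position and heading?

Answer: Final position: (row=4, col=8), facing South

Derivation:
Start: (row=3, col=8), facing South
  R: turn right, now facing West
  R: turn right, now facing North
  L: turn left, now facing West
  L: turn left, now facing South
  F3: move forward 1/3 (blocked), now at (row=4, col=8)
  L: turn left, now facing East
  R: turn right, now facing South
  F1: move forward 0/1 (blocked), now at (row=4, col=8)
  F5: move forward 0/5 (blocked), now at (row=4, col=8)
  F1: move forward 0/1 (blocked), now at (row=4, col=8)
  F2: move forward 0/2 (blocked), now at (row=4, col=8)
Final: (row=4, col=8), facing South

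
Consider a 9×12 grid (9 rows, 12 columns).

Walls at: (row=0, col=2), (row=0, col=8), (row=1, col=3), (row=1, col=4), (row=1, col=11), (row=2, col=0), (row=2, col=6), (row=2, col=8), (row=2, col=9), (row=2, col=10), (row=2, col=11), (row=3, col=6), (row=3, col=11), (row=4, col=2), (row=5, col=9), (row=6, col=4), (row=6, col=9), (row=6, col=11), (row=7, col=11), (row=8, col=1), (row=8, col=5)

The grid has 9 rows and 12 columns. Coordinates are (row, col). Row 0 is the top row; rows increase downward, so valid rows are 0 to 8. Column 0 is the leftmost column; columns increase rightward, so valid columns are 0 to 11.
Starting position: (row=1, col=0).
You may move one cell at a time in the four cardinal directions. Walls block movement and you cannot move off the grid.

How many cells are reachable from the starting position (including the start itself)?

BFS flood-fill from (row=1, col=0):
  Distance 0: (row=1, col=0)
  Distance 1: (row=0, col=0), (row=1, col=1)
  Distance 2: (row=0, col=1), (row=1, col=2), (row=2, col=1)
  Distance 3: (row=2, col=2), (row=3, col=1)
  Distance 4: (row=2, col=3), (row=3, col=0), (row=3, col=2), (row=4, col=1)
  Distance 5: (row=2, col=4), (row=3, col=3), (row=4, col=0), (row=5, col=1)
  Distance 6: (row=2, col=5), (row=3, col=4), (row=4, col=3), (row=5, col=0), (row=5, col=2), (row=6, col=1)
  Distance 7: (row=1, col=5), (row=3, col=5), (row=4, col=4), (row=5, col=3), (row=6, col=0), (row=6, col=2), (row=7, col=1)
  Distance 8: (row=0, col=5), (row=1, col=6), (row=4, col=5), (row=5, col=4), (row=6, col=3), (row=7, col=0), (row=7, col=2)
  Distance 9: (row=0, col=4), (row=0, col=6), (row=1, col=7), (row=4, col=6), (row=5, col=5), (row=7, col=3), (row=8, col=0), (row=8, col=2)
  Distance 10: (row=0, col=3), (row=0, col=7), (row=1, col=8), (row=2, col=7), (row=4, col=7), (row=5, col=6), (row=6, col=5), (row=7, col=4), (row=8, col=3)
  Distance 11: (row=1, col=9), (row=3, col=7), (row=4, col=8), (row=5, col=7), (row=6, col=6), (row=7, col=5), (row=8, col=4)
  Distance 12: (row=0, col=9), (row=1, col=10), (row=3, col=8), (row=4, col=9), (row=5, col=8), (row=6, col=7), (row=7, col=6)
  Distance 13: (row=0, col=10), (row=3, col=9), (row=4, col=10), (row=6, col=8), (row=7, col=7), (row=8, col=6)
  Distance 14: (row=0, col=11), (row=3, col=10), (row=4, col=11), (row=5, col=10), (row=7, col=8), (row=8, col=7)
  Distance 15: (row=5, col=11), (row=6, col=10), (row=7, col=9), (row=8, col=8)
  Distance 16: (row=7, col=10), (row=8, col=9)
  Distance 17: (row=8, col=10)
  Distance 18: (row=8, col=11)
Total reachable: 87 (grid has 87 open cells total)

Answer: Reachable cells: 87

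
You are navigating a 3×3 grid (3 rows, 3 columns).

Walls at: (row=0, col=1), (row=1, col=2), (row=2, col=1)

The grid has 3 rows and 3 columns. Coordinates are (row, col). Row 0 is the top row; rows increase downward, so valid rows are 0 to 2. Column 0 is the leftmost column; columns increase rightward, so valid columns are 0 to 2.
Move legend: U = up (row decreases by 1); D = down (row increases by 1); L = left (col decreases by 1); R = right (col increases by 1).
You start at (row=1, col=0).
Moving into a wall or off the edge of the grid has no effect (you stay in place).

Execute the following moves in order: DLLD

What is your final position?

Answer: Final position: (row=2, col=0)

Derivation:
Start: (row=1, col=0)
  D (down): (row=1, col=0) -> (row=2, col=0)
  L (left): blocked, stay at (row=2, col=0)
  L (left): blocked, stay at (row=2, col=0)
  D (down): blocked, stay at (row=2, col=0)
Final: (row=2, col=0)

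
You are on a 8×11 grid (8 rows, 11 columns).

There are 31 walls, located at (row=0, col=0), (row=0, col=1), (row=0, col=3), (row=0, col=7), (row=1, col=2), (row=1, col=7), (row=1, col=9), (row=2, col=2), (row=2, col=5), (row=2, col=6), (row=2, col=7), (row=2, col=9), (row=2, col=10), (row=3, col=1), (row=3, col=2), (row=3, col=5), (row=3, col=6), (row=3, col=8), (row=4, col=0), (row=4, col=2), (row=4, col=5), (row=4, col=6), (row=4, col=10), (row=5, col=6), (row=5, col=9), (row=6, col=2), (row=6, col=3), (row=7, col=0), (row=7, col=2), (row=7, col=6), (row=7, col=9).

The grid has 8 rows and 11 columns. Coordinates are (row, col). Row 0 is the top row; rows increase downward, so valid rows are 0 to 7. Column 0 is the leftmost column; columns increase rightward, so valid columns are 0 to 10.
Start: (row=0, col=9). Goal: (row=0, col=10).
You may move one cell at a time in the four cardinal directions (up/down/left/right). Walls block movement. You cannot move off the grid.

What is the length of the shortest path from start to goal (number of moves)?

Answer: Shortest path length: 1

Derivation:
BFS from (row=0, col=9) until reaching (row=0, col=10):
  Distance 0: (row=0, col=9)
  Distance 1: (row=0, col=8), (row=0, col=10)  <- goal reached here
One shortest path (1 moves): (row=0, col=9) -> (row=0, col=10)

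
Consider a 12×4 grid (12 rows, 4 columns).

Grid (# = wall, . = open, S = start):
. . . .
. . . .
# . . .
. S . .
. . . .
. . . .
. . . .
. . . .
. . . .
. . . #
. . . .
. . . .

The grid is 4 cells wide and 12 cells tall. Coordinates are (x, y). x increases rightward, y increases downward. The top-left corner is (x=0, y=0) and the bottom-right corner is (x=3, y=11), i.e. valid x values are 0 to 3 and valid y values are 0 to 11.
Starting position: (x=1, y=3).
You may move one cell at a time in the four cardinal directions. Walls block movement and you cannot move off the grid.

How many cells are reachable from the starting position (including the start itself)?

Answer: Reachable cells: 46

Derivation:
BFS flood-fill from (x=1, y=3):
  Distance 0: (x=1, y=3)
  Distance 1: (x=1, y=2), (x=0, y=3), (x=2, y=3), (x=1, y=4)
  Distance 2: (x=1, y=1), (x=2, y=2), (x=3, y=3), (x=0, y=4), (x=2, y=4), (x=1, y=5)
  Distance 3: (x=1, y=0), (x=0, y=1), (x=2, y=1), (x=3, y=2), (x=3, y=4), (x=0, y=5), (x=2, y=5), (x=1, y=6)
  Distance 4: (x=0, y=0), (x=2, y=0), (x=3, y=1), (x=3, y=5), (x=0, y=6), (x=2, y=6), (x=1, y=7)
  Distance 5: (x=3, y=0), (x=3, y=6), (x=0, y=7), (x=2, y=7), (x=1, y=8)
  Distance 6: (x=3, y=7), (x=0, y=8), (x=2, y=8), (x=1, y=9)
  Distance 7: (x=3, y=8), (x=0, y=9), (x=2, y=9), (x=1, y=10)
  Distance 8: (x=0, y=10), (x=2, y=10), (x=1, y=11)
  Distance 9: (x=3, y=10), (x=0, y=11), (x=2, y=11)
  Distance 10: (x=3, y=11)
Total reachable: 46 (grid has 46 open cells total)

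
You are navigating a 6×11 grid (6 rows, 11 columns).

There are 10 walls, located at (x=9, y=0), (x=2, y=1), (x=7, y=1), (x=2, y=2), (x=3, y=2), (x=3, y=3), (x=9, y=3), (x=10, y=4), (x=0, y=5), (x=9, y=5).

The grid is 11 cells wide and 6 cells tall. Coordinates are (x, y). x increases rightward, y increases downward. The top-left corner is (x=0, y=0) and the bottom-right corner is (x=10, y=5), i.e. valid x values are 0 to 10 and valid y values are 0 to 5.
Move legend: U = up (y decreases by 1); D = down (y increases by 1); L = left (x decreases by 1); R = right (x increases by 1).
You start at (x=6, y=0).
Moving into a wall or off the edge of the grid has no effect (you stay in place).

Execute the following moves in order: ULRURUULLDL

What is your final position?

Start: (x=6, y=0)
  U (up): blocked, stay at (x=6, y=0)
  L (left): (x=6, y=0) -> (x=5, y=0)
  R (right): (x=5, y=0) -> (x=6, y=0)
  U (up): blocked, stay at (x=6, y=0)
  R (right): (x=6, y=0) -> (x=7, y=0)
  U (up): blocked, stay at (x=7, y=0)
  U (up): blocked, stay at (x=7, y=0)
  L (left): (x=7, y=0) -> (x=6, y=0)
  L (left): (x=6, y=0) -> (x=5, y=0)
  D (down): (x=5, y=0) -> (x=5, y=1)
  L (left): (x=5, y=1) -> (x=4, y=1)
Final: (x=4, y=1)

Answer: Final position: (x=4, y=1)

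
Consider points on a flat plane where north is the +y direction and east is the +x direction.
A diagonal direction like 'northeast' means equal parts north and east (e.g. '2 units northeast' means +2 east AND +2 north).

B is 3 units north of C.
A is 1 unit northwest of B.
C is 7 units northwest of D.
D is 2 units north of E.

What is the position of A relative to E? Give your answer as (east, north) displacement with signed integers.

Answer: A is at (east=-8, north=13) relative to E.

Derivation:
Place E at the origin (east=0, north=0).
  D is 2 units north of E: delta (east=+0, north=+2); D at (east=0, north=2).
  C is 7 units northwest of D: delta (east=-7, north=+7); C at (east=-7, north=9).
  B is 3 units north of C: delta (east=+0, north=+3); B at (east=-7, north=12).
  A is 1 unit northwest of B: delta (east=-1, north=+1); A at (east=-8, north=13).
Therefore A relative to E: (east=-8, north=13).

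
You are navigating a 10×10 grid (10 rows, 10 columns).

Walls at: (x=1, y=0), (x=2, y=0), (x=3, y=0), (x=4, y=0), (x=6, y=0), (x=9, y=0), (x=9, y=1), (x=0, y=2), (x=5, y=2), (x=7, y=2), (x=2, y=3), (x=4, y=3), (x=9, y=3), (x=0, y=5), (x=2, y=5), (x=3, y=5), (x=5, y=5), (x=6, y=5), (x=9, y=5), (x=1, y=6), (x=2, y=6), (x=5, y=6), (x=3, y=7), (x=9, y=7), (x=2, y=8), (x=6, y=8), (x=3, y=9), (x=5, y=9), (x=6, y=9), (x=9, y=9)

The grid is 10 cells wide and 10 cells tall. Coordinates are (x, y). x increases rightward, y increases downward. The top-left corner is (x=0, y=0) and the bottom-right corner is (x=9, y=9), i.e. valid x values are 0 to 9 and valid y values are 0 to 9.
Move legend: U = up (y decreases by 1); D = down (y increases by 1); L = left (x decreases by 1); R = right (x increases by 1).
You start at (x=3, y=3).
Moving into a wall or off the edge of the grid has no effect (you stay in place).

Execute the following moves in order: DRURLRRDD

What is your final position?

Answer: Final position: (x=6, y=4)

Derivation:
Start: (x=3, y=3)
  D (down): (x=3, y=3) -> (x=3, y=4)
  R (right): (x=3, y=4) -> (x=4, y=4)
  U (up): blocked, stay at (x=4, y=4)
  R (right): (x=4, y=4) -> (x=5, y=4)
  L (left): (x=5, y=4) -> (x=4, y=4)
  R (right): (x=4, y=4) -> (x=5, y=4)
  R (right): (x=5, y=4) -> (x=6, y=4)
  D (down): blocked, stay at (x=6, y=4)
  D (down): blocked, stay at (x=6, y=4)
Final: (x=6, y=4)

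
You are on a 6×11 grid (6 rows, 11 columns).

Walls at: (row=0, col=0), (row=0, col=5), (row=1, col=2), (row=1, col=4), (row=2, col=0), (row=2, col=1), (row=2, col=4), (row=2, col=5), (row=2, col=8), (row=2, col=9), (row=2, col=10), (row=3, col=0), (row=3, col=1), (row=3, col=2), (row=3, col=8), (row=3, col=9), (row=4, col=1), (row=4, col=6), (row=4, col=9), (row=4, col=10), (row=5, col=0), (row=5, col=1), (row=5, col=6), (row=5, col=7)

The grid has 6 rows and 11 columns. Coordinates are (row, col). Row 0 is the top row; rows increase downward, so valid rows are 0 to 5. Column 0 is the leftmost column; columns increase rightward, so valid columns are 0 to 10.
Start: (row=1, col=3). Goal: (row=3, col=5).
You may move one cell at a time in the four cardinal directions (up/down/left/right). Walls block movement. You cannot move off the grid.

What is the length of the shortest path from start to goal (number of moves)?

Answer: Shortest path length: 4

Derivation:
BFS from (row=1, col=3) until reaching (row=3, col=5):
  Distance 0: (row=1, col=3)
  Distance 1: (row=0, col=3), (row=2, col=3)
  Distance 2: (row=0, col=2), (row=0, col=4), (row=2, col=2), (row=3, col=3)
  Distance 3: (row=0, col=1), (row=3, col=4), (row=4, col=3)
  Distance 4: (row=1, col=1), (row=3, col=5), (row=4, col=2), (row=4, col=4), (row=5, col=3)  <- goal reached here
One shortest path (4 moves): (row=1, col=3) -> (row=2, col=3) -> (row=3, col=3) -> (row=3, col=4) -> (row=3, col=5)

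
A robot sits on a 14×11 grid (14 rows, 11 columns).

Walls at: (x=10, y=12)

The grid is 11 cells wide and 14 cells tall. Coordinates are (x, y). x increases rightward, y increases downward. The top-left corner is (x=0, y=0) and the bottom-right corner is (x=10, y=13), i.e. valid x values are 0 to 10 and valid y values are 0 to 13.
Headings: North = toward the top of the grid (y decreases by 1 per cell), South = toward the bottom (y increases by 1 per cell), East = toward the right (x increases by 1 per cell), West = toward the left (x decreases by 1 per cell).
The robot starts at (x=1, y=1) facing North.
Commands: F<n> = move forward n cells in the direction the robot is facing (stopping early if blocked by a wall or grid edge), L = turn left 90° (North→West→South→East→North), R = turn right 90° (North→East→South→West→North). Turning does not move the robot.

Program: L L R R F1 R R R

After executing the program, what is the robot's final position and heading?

Start: (x=1, y=1), facing North
  L: turn left, now facing West
  L: turn left, now facing South
  R: turn right, now facing West
  R: turn right, now facing North
  F1: move forward 1, now at (x=1, y=0)
  R: turn right, now facing East
  R: turn right, now facing South
  R: turn right, now facing West
Final: (x=1, y=0), facing West

Answer: Final position: (x=1, y=0), facing West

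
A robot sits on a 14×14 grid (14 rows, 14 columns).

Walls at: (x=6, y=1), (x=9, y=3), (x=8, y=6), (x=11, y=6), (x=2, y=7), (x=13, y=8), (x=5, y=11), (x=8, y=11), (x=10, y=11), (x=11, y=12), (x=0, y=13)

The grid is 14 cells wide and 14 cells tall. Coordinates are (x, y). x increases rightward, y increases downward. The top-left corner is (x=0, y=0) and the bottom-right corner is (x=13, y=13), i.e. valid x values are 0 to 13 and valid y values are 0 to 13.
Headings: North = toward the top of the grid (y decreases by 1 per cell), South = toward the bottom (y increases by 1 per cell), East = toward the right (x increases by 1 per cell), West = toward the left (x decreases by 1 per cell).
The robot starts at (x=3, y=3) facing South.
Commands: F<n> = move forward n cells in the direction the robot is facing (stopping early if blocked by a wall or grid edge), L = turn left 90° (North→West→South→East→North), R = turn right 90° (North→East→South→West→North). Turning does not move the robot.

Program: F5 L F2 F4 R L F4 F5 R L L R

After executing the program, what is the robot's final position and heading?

Answer: Final position: (x=12, y=8), facing East

Derivation:
Start: (x=3, y=3), facing South
  F5: move forward 5, now at (x=3, y=8)
  L: turn left, now facing East
  F2: move forward 2, now at (x=5, y=8)
  F4: move forward 4, now at (x=9, y=8)
  R: turn right, now facing South
  L: turn left, now facing East
  F4: move forward 3/4 (blocked), now at (x=12, y=8)
  F5: move forward 0/5 (blocked), now at (x=12, y=8)
  R: turn right, now facing South
  L: turn left, now facing East
  L: turn left, now facing North
  R: turn right, now facing East
Final: (x=12, y=8), facing East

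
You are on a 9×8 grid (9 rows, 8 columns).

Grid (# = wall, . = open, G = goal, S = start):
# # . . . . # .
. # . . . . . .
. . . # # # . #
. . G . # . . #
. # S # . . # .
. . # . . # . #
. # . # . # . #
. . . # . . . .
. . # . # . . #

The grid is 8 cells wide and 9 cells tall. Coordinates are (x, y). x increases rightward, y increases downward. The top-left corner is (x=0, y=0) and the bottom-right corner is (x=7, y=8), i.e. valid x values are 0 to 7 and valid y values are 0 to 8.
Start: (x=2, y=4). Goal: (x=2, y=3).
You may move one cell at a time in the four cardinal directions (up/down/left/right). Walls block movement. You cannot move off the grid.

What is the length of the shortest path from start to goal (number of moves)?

Answer: Shortest path length: 1

Derivation:
BFS from (x=2, y=4) until reaching (x=2, y=3):
  Distance 0: (x=2, y=4)
  Distance 1: (x=2, y=3)  <- goal reached here
One shortest path (1 moves): (x=2, y=4) -> (x=2, y=3)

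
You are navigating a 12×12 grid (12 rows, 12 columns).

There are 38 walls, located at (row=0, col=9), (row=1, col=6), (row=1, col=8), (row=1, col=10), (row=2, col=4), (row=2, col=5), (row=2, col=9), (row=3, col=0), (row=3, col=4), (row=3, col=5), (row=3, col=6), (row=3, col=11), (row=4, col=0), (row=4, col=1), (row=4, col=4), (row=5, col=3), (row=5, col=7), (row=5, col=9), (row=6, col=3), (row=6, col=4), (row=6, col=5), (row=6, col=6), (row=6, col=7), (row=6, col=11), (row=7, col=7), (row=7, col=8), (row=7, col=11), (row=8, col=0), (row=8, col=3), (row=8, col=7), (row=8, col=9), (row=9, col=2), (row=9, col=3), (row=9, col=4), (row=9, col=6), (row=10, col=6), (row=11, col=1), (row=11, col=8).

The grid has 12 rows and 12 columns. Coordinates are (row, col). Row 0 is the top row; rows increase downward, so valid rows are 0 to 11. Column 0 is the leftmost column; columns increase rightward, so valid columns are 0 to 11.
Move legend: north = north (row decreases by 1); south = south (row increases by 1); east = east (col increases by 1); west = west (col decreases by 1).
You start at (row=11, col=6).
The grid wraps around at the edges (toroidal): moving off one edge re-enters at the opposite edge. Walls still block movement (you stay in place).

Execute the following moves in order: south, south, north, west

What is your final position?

Answer: Final position: (row=11, col=5)

Derivation:
Start: (row=11, col=6)
  south (south): (row=11, col=6) -> (row=0, col=6)
  south (south): blocked, stay at (row=0, col=6)
  north (north): (row=0, col=6) -> (row=11, col=6)
  west (west): (row=11, col=6) -> (row=11, col=5)
Final: (row=11, col=5)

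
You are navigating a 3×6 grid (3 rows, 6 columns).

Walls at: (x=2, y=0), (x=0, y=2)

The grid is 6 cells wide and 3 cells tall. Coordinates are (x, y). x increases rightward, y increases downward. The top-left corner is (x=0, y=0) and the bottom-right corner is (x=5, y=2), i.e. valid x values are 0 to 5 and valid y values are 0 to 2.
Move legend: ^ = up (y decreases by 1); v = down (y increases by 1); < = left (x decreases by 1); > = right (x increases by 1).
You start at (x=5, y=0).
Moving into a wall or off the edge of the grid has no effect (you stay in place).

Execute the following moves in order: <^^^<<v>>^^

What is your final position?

Answer: Final position: (x=5, y=0)

Derivation:
Start: (x=5, y=0)
  < (left): (x=5, y=0) -> (x=4, y=0)
  [×3]^ (up): blocked, stay at (x=4, y=0)
  < (left): (x=4, y=0) -> (x=3, y=0)
  < (left): blocked, stay at (x=3, y=0)
  v (down): (x=3, y=0) -> (x=3, y=1)
  > (right): (x=3, y=1) -> (x=4, y=1)
  > (right): (x=4, y=1) -> (x=5, y=1)
  ^ (up): (x=5, y=1) -> (x=5, y=0)
  ^ (up): blocked, stay at (x=5, y=0)
Final: (x=5, y=0)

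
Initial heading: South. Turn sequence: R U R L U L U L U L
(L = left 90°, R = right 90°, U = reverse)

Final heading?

Answer: Final heading: North

Derivation:
Start: South
  R (right (90° clockwise)) -> West
  U (U-turn (180°)) -> East
  R (right (90° clockwise)) -> South
  L (left (90° counter-clockwise)) -> East
  U (U-turn (180°)) -> West
  L (left (90° counter-clockwise)) -> South
  U (U-turn (180°)) -> North
  L (left (90° counter-clockwise)) -> West
  U (U-turn (180°)) -> East
  L (left (90° counter-clockwise)) -> North
Final: North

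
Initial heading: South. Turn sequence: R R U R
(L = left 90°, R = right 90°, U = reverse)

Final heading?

Answer: Final heading: West

Derivation:
Start: South
  R (right (90° clockwise)) -> West
  R (right (90° clockwise)) -> North
  U (U-turn (180°)) -> South
  R (right (90° clockwise)) -> West
Final: West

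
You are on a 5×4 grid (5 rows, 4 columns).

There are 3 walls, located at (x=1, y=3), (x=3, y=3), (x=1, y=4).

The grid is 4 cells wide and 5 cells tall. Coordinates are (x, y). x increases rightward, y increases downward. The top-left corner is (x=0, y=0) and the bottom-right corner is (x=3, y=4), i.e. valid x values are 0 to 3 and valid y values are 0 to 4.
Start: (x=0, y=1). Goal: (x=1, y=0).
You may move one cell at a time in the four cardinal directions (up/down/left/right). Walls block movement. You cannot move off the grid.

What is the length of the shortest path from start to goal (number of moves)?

Answer: Shortest path length: 2

Derivation:
BFS from (x=0, y=1) until reaching (x=1, y=0):
  Distance 0: (x=0, y=1)
  Distance 1: (x=0, y=0), (x=1, y=1), (x=0, y=2)
  Distance 2: (x=1, y=0), (x=2, y=1), (x=1, y=2), (x=0, y=3)  <- goal reached here
One shortest path (2 moves): (x=0, y=1) -> (x=1, y=1) -> (x=1, y=0)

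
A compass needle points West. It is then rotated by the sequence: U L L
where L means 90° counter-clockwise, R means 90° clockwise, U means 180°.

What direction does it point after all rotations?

Answer: Final heading: West

Derivation:
Start: West
  U (U-turn (180°)) -> East
  L (left (90° counter-clockwise)) -> North
  L (left (90° counter-clockwise)) -> West
Final: West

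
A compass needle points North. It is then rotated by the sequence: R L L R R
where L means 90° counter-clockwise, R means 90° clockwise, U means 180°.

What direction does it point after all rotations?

Start: North
  R (right (90° clockwise)) -> East
  L (left (90° counter-clockwise)) -> North
  L (left (90° counter-clockwise)) -> West
  R (right (90° clockwise)) -> North
  R (right (90° clockwise)) -> East
Final: East

Answer: Final heading: East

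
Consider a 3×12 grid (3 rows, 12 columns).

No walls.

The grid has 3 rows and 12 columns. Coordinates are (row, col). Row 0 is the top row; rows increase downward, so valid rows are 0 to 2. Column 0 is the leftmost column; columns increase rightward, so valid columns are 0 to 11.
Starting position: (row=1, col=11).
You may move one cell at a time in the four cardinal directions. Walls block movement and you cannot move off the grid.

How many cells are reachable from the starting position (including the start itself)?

Answer: Reachable cells: 36

Derivation:
BFS flood-fill from (row=1, col=11):
  Distance 0: (row=1, col=11)
  Distance 1: (row=0, col=11), (row=1, col=10), (row=2, col=11)
  Distance 2: (row=0, col=10), (row=1, col=9), (row=2, col=10)
  Distance 3: (row=0, col=9), (row=1, col=8), (row=2, col=9)
  Distance 4: (row=0, col=8), (row=1, col=7), (row=2, col=8)
  Distance 5: (row=0, col=7), (row=1, col=6), (row=2, col=7)
  Distance 6: (row=0, col=6), (row=1, col=5), (row=2, col=6)
  Distance 7: (row=0, col=5), (row=1, col=4), (row=2, col=5)
  Distance 8: (row=0, col=4), (row=1, col=3), (row=2, col=4)
  Distance 9: (row=0, col=3), (row=1, col=2), (row=2, col=3)
  Distance 10: (row=0, col=2), (row=1, col=1), (row=2, col=2)
  Distance 11: (row=0, col=1), (row=1, col=0), (row=2, col=1)
  Distance 12: (row=0, col=0), (row=2, col=0)
Total reachable: 36 (grid has 36 open cells total)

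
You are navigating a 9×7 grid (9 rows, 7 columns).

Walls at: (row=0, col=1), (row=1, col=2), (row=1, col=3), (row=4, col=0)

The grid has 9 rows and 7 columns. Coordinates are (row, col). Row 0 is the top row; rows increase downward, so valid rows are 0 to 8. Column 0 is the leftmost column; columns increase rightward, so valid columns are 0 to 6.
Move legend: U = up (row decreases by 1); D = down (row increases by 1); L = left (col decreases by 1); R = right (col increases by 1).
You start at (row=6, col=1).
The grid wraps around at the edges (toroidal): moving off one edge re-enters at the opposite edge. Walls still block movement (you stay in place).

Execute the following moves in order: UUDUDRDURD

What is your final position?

Start: (row=6, col=1)
  U (up): (row=6, col=1) -> (row=5, col=1)
  U (up): (row=5, col=1) -> (row=4, col=1)
  D (down): (row=4, col=1) -> (row=5, col=1)
  U (up): (row=5, col=1) -> (row=4, col=1)
  D (down): (row=4, col=1) -> (row=5, col=1)
  R (right): (row=5, col=1) -> (row=5, col=2)
  D (down): (row=5, col=2) -> (row=6, col=2)
  U (up): (row=6, col=2) -> (row=5, col=2)
  R (right): (row=5, col=2) -> (row=5, col=3)
  D (down): (row=5, col=3) -> (row=6, col=3)
Final: (row=6, col=3)

Answer: Final position: (row=6, col=3)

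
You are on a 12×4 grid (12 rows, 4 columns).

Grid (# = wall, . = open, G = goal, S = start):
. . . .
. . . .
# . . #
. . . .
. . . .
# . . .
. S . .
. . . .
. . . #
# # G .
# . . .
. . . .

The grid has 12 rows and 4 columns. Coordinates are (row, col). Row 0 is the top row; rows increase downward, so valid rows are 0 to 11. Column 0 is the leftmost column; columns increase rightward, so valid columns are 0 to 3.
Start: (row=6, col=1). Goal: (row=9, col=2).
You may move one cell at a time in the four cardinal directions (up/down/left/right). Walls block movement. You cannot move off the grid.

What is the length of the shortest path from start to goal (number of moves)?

Answer: Shortest path length: 4

Derivation:
BFS from (row=6, col=1) until reaching (row=9, col=2):
  Distance 0: (row=6, col=1)
  Distance 1: (row=5, col=1), (row=6, col=0), (row=6, col=2), (row=7, col=1)
  Distance 2: (row=4, col=1), (row=5, col=2), (row=6, col=3), (row=7, col=0), (row=7, col=2), (row=8, col=1)
  Distance 3: (row=3, col=1), (row=4, col=0), (row=4, col=2), (row=5, col=3), (row=7, col=3), (row=8, col=0), (row=8, col=2)
  Distance 4: (row=2, col=1), (row=3, col=0), (row=3, col=2), (row=4, col=3), (row=9, col=2)  <- goal reached here
One shortest path (4 moves): (row=6, col=1) -> (row=6, col=2) -> (row=7, col=2) -> (row=8, col=2) -> (row=9, col=2)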